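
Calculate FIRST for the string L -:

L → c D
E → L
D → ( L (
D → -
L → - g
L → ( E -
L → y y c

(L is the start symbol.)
FIRST sets of the non-terminals involved (from the grammar, by fixed-point iteration):
  FIRST(L) = { '(', '-', 'c', 'y' }

To compute FIRST(L -), process the symbols left to right:
Symbol L is a non-terminal. Add FIRST(L) \ {ε} = { '(', '-', 'c', 'y' }
L is not nullable (ε ∉ FIRST(L)), so stop here.
FIRST(L -) = { '(', '-', 'c', 'y' }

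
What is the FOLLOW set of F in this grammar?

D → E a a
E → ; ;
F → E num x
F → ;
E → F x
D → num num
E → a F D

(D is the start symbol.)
To compute FOLLOW(F), find every occurrence of F on a right-hand side N → α F β: add FIRST(β) \ {ε}, and if β is empty or nullable also add FOLLOW(N). Iterate to a fixed point.

In E → F x: F is followed by x, add FIRST(x) \ {ε} = { 'x' }
In E → a F D: F is followed by D, add FIRST(D) \ {ε} = { ';', 'a', 'num' }

Taking the union: FOLLOW(F) = { ';', 'a', 'num', 'x' }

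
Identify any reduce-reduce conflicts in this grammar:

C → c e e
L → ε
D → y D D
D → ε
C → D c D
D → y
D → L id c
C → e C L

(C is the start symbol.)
Yes — I0: [D → .] vs [L → .]; I5: [D → .] vs [L → .]; I6: [D → .] vs [D → y .]; I7: [D → .] vs [L → .]; I15: [D → .] vs [L → .]

A reduce-reduce conflict occurs when an LR(0) state has two complete items [A → α .] and [B → β .] — both call for a reduction, and with no lookahead the parser cannot choose between them.

Augment with C' → C and build the canonical LR(0) collection (I0 = CLOSURE({[C' → . C]}), then GOTO on every symbol after a dot until no new states appear). It has 17 states:
  I0: { [C → . D c D], [C → . c e e], [C → . e C L], [C' → . C], [D → . L id c], [D → . y D D], [D → . y], [D → .], [L → .] }  — shift, 2 reduces
  I1: { [C' → C .] }  — accept
  I2: { [C → D . c D] }  — shift
  I3: { [D → L . id c] }  — shift
  I4: { [C → c . e e] }  — shift
  I5: { [C → . D c D], [C → . c e e], [C → . e C L], [C → e . C L], [D → . L id c], [D → . y D D], [D → . y], [D → .], [L → .] }  — shift, 2 reduces
  I6: { [D → . L id c], [D → . y D D], [D → . y], [D → .], [D → y . D D], [D → y .], [L → .] }  — shift, 3 reduces
  I7: { [D → . L id c], [D → . y D D], [D → . y], [D → .], [D → y D . D], [L → .] }  — shift, 2 reduces
  I8: { [D → y D D .] }  — reduce
  I9: { [C → e C . L], [L → .] }  — reduce
  I10: { [C → e C L .] }  — reduce
  I11: { [C → c e . e] }  — shift
  I12: { [C → c e e .] }  — reduce
  I13: { [D → L id . c] }  — shift
  I14: { [D → L id c .] }  — reduce
  I15: { [C → D c . D], [D → . L id c], [D → . y D D], [D → . y], [D → .], [L → .] }  — shift, 2 reduces
  I16: { [C → D c D .] }  — reduce

I0 contains complete items [D → .], [L → .] — reduce-reduce conflict.
I5 contains complete items [D → .], [L → .] — reduce-reduce conflict.
I6 contains complete items [D → .], [D → y .], [L → .] — reduce-reduce conflict.
I7 contains complete items [D → .], [L → .] — reduce-reduce conflict.
I15 contains complete items [D → .], [L → .] — reduce-reduce conflict.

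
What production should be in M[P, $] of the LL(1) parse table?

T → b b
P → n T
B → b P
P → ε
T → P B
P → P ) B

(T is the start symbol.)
To find M[P, $], we find productions for P where $ is in the predict set (PREDICT(N → α) = (FIRST(α) \ {ε}) ∪ (FOLLOW(N) if α ⇒* ε)).

Relevant sets:
  FIRST(P) = { ')', 'n', ε }
  FOLLOW(P) = { $, ')', 'b' }

P → n T: PREDICT = { 'n' }
P → ε: PREDICT = { $, ')', 'b' }
  $ is in predict set, so this production goes in M[P, $]
P → P ) B: PREDICT = { ')', 'n' }

M[P, $] = P → ε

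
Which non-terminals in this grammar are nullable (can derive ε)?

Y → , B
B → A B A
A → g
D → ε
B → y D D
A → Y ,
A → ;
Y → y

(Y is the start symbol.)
{ 'D' }

ε-productions: D → ε
So D is immediately nullable.
No further non-terminal can be added: every production for the remaining non-terminals contains a terminal or a non-nullable non-terminal.
Nullable = { 'D' }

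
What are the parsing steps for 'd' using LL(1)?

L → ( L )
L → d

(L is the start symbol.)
LL(1) parsing maintains a stack (initially the start symbol over $) and the input. At each step: if the stack top is a terminal, match it against the current input token; if it is a non-terminal N, replace it with the RHS of M[N, lookahead] (the unique production whose predict set contains the lookahead).

Stack is shown with the top on the left.

Stack  Input  Action
--------------------
L $    d $    output L → d
d $    d $    match 'd'
$      $      accept

The string is accepted.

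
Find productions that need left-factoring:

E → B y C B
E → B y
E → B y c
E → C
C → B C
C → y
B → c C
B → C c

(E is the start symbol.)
Left-factoring is needed when two productions for the same non-terminal
share a common prefix on the right-hand side.

Productions for E:
  E → B y C B
  E → B y
  E → B y c
  E → C
Productions for C:
  C → B C
  C → y
Productions for B:
  B → c C
  B → C c

Found common prefix 'B y' in productions for E

Answer: Yes, E has productions with common prefix 'B y'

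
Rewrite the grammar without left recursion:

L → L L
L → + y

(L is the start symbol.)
L → + y L'
L' → L L'
L' → ε

L is directly left-recursive. The standard transformation for
  A → A α₁ | ... | A α_m | β₁ | ... | β_n
is
  A  → β₁ A' | ... | β_n A'
  A' → α₁ A' | ... | α_m A' | ε

L → + y becomes L → + y L'
L → L L becomes L' → L L'
Add L' → ε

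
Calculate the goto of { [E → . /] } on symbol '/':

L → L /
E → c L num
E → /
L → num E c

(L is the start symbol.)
{ [E → / .] }

GOTO(I, '/') = CLOSURE({ [A → αX.β] : [A → α.Xβ] ∈ I, X = '/' })

Items with dot before '/', with the dot advanced:
  [E → . /] → [E → / .]
Closure adds nothing (no advanced item has the dot before a non-terminal).

GOTO = { [E → / .] }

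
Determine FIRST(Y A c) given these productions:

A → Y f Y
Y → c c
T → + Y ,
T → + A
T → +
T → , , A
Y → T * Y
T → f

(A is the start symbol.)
{ '+', ',', 'c', 'f' }

FIRST sets of the non-terminals involved (from the grammar, by fixed-point iteration):
  FIRST(Y) = { '+', ',', 'c', 'f' }

To compute FIRST(Y A c), process the symbols left to right:
Symbol Y is a non-terminal. Add FIRST(Y) \ {ε} = { '+', ',', 'c', 'f' }
Y is not nullable (ε ∉ FIRST(Y)), so stop here.
FIRST(Y A c) = { '+', ',', 'c', 'f' }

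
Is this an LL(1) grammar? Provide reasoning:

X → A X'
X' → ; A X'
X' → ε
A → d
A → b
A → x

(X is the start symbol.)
A grammar is LL(1) if for each non-terminal N with multiple productions, the predict sets of those productions are pairwise disjoint, where PREDICT(N → α) = (FIRST(α) \ {ε}) ∪ (FOLLOW(N) if α ⇒* ε).

Relevant sets:
  FOLLOW(X') = { $ }

For X':
  PREDICT(X' → ';' A X') = { ';' }
  PREDICT(X' → ε) = { $ }
For A:
  PREDICT(A → d) = { 'd' }
  PREDICT(A → b) = { 'b' }
  PREDICT(A → x) = { 'x' }
X has a single production, so nothing to check there.

All predict sets are disjoint. The grammar IS LL(1).

Answer: Yes, the grammar is LL(1).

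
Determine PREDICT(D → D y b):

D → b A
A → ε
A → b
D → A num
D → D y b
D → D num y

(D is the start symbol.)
{ 'b', 'num' }

PREDICT(D → D y b) = (FIRST(RHS) \ {ε}) ∪ (FOLLOW(D) if ε ∈ FIRST(RHS), i.e. RHS ⇒* ε)
FIRST(D) = { 'b', 'num' }
FIRST(D y b) = { 'b', 'num' }
ε ∉ FIRST(D y b), so FOLLOW(D) is not added.
PREDICT(D → D y b) = { 'b', 'num' }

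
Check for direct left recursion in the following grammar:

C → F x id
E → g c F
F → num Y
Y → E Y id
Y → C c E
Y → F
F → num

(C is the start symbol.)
No direct left recursion

Direct left recursion occurs when N → N α for some non-terminal N (the right-hand side begins with the left-hand side itself).

C → F x id: starts with F
E → g c F: starts with g
F → num Y: starts with num
Y → E Y id: starts with E
Y → C c E: starts with C
Y → F: starts with F
F → num: starts with num

No direct left recursion found.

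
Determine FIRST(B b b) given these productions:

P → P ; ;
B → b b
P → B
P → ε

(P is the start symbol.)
FIRST sets of the non-terminals involved (from the grammar, by fixed-point iteration):
  FIRST(B) = { 'b' }

To compute FIRST(B b b), process the symbols left to right:
Symbol B is a non-terminal. Add FIRST(B) \ {ε} = { 'b' }
B is not nullable (ε ∉ FIRST(B)), so stop here.
FIRST(B b b) = { 'b' }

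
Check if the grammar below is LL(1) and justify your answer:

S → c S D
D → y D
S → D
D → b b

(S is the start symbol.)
A grammar is LL(1) if for each non-terminal N with multiple productions, the predict sets of those productions are pairwise disjoint, where PREDICT(N → α) = (FIRST(α) \ {ε}) ∪ (FOLLOW(N) if α ⇒* ε).

Relevant sets:
  FIRST(D) = { 'b', 'y' }

For S:
  PREDICT(S → c S D) = { 'c' }
  PREDICT(S → D) = { 'b', 'y' }
For D:
  PREDICT(D → y D) = { 'y' }
  PREDICT(D → b b) = { 'b' }

All predict sets are disjoint. The grammar IS LL(1).

Answer: Yes, the grammar is LL(1).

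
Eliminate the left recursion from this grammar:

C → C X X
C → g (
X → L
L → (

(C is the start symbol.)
C is directly left-recursive. The standard transformation for
  A → A α₁ | ... | A α_m | β₁ | ... | β_n
is
  A  → β₁ A' | ... | β_n A'
  A' → α₁ A' | ... | α_m A' | ε

C → g ( becomes C → g ( C'
C → C X X becomes C' → X X C'
Add C' → ε

Productions for other non-terminals are unchanged:
  X → L
  L → (

Resulting grammar:
C → g ( C'
C' → X X C'
C' → ε
X → L
L → (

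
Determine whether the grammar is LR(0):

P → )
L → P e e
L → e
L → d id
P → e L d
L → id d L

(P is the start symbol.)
No. Shift-reduce conflict between [L → e .] and [L → . d id]

A grammar is LR(0) if no state in the canonical LR(0) collection has:
  - both a shift item (dot before a terminal) and a complete item (shift-reduce conflict), or
  - two or more complete items (reduce-reduce conflict; the accept item [P' → P .] counts as a complete item here).

Augment with P' → P and build the canonical LR(0) collection (I0 = CLOSURE({[P' → . P]}), then GOTO on every symbol after a dot until no new states appear). It has 15 states:
  I0: { [P → . )], [P → . e L d], [P' → . P] }  — shift
  I1: { [P → ) .] }  — reduce
  I2: { [P' → P .] }  — accept
  I3: { [L → . P e e], [L → . d id], [L → . e], [L → . id d L], [P → . )], [P → . e L d], [P → e . L d] }  — shift
  I4: { [P → e L . d] }  — shift
  I5: { [L → P . e e] }  — shift
  I6: { [L → d . id] }  — shift
  I7: { [L → . P e e], [L → . d id], [L → . e], [L → . id d L], [L → e .], [P → . )], [P → . e L d], [P → e . L d] }  — shift, reduce
  I8: { [L → id . d L] }  — shift
  I9: { [L → . P e e], [L → . d id], [L → . e], [L → . id d L], [L → id d . L], [P → . )], [P → . e L d] }  — shift
  I10: { [L → id d L .] }  — reduce
  I11: { [L → d id .] }  — reduce
  I12: { [L → P e . e] }  — shift
  I13: { [L → P e e .] }  — reduce
  I14: { [P → e L d .] }  — reduce

Conflict in state I7:
  Shift-reduce conflict between [L → e .] and [L → . d id]
So the grammar is NOT LR(0).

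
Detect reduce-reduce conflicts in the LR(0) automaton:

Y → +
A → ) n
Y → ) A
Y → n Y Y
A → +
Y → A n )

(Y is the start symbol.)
Yes — I2: [A → + .] vs [Y → + .]

A reduce-reduce conflict occurs when an LR(0) state has two complete items [A → α .] and [B → β .] — both call for a reduction, and with no lookahead the parser cannot choose between them.

Augment with Y' → Y and build the canonical LR(0) collection (I0 = CLOSURE({[Y' → . Y]}), then GOTO on every symbol after a dot until no new states appear). It has 14 states:
  I0: { [A → . ) n], [A → . +], [Y → . ) A], [Y → . +], [Y → . A n )], [Y → . n Y Y], [Y' → . Y] }  — shift
  I1: { [A → ) . n], [A → . ) n], [A → . +], [Y → ) . A] }  — shift
  I2: { [A → + .], [Y → + .] }  — 2 reduces
  I3: { [Y → A . n )] }  — shift
  I4: { [Y' → Y .] }  — accept
  I5: { [A → . ) n], [A → . +], [Y → . ) A], [Y → . +], [Y → . A n )], [Y → . n Y Y], [Y → n . Y Y] }  — shift
  I6: { [A → . ) n], [A → . +], [Y → . ) A], [Y → . +], [Y → . A n )], [Y → . n Y Y], [Y → n Y . Y] }  — shift
  I7: { [Y → n Y Y .] }  — reduce
  I8: { [Y → A n . )] }  — shift
  I9: { [Y → A n ) .] }  — reduce
  I10: { [A → ) . n] }  — shift
  I11: { [A → + .] }  — reduce
  I12: { [Y → ) A .] }  — reduce
  I13: { [A → ) n .] }  — reduce

I2 contains complete items [A → + .], [Y → + .] — reduce-reduce conflict.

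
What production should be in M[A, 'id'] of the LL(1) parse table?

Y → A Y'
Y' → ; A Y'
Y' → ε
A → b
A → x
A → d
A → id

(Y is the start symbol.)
A → id

To find M[A, 'id'], we find productions for A where 'id' is in the predict set (PREDICT(N → α) = (FIRST(α) \ {ε}) ∪ (FOLLOW(N) if α ⇒* ε)).

A → b: PREDICT = { 'b' }
A → x: PREDICT = { 'x' }
A → d: PREDICT = { 'd' }
A → id: PREDICT = { 'id' }
  'id' is in predict set, so this production goes in M[A, 'id']

M[A, 'id'] = A → id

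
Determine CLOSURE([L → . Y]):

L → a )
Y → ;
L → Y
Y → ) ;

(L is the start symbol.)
Start with: [L → . Y]
  [L → . Y] has the dot before Y: add [Y → . ;], [Y → . ) ;]
No further items can be added.

CLOSURE = { [L → . Y], [Y → . ) ;], [Y → . ;] }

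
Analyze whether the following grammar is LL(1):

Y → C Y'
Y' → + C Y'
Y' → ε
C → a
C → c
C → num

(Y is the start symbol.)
Yes, the grammar is LL(1).

Relevant sets:
  FOLLOW(Y') = { $ }

For Y':
  PREDICT(Y' → '+' C Y') = { '+' }
  PREDICT(Y' → ε) = { $ }
For C:
  PREDICT(C → a) = { 'a' }
  PREDICT(C → c) = { 'c' }
  PREDICT(C → num) = { 'num' }
Y has a single production, so nothing to check there.

All predict sets are disjoint. The grammar IS LL(1).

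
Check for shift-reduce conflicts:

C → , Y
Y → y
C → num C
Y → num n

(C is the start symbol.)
No shift-reduce conflicts

Augment with C' → C and build the canonical LR(0) collection (I0 = CLOSURE({[C' → . C]}), then GOTO on every symbol after a dot until no new states appear). It has 9 states:
  I0: { [C → . , Y], [C → . num C], [C' → . C] }  — shift
  I1: { [C → , . Y], [Y → . num n], [Y → . y] }  — shift
  I2: { [C' → C .] }  — accept
  I3: { [C → . , Y], [C → . num C], [C → num . C] }  — shift
  I4: { [C → num C .] }  — reduce
  I5: { [C → , Y .] }  — reduce
  I6: { [Y → num . n] }  — shift
  I7: { [Y → y .] }  — reduce
  I8: { [Y → num n .] }  — reduce

No state contains both a complete item and a shift item.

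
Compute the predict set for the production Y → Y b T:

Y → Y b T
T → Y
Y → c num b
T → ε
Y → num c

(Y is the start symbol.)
PREDICT(Y → Y b T) = (FIRST(RHS) \ {ε}) ∪ (FOLLOW(Y) if ε ∈ FIRST(RHS), i.e. RHS ⇒* ε)
FIRST(Y) = { 'c', 'num' }
FIRST(Y b T) = { 'c', 'num' }
ε ∉ FIRST(Y b T), so FOLLOW(Y) is not added.
PREDICT(Y → Y b T) = { 'c', 'num' }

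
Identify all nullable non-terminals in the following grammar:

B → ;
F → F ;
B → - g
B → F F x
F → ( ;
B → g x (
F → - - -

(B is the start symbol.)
A non-terminal is nullable if it can derive ε (the empty string): either it has an ε-production, or it has a production whose right-hand side consists entirely of nullable non-terminals.

There are no ε-productions, so no non-terminal can derive ε.
No non-terminals are nullable.

Answer: None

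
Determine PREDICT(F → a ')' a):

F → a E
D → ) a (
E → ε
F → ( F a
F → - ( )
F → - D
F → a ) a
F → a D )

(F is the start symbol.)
{ 'a' }

PREDICT(F → a ')' a) = (FIRST(RHS) \ {ε}) ∪ (FOLLOW(F) if ε ∈ FIRST(RHS), i.e. RHS ⇒* ε)
FIRST(a ')' a) = { 'a' }
ε ∉ FIRST(a ')' a), so FOLLOW(F) is not added.
PREDICT(F → a ')' a) = { 'a' }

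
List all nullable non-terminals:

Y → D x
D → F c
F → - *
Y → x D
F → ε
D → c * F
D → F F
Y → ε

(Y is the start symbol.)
A non-terminal is nullable if it can derive ε (the empty string): either it has an ε-production, or it has a production whose right-hand side consists entirely of nullable non-terminals.

ε-productions: F → ε, Y → ε
So F, Y are immediately nullable.
D → F F: every symbol on the right is nullable, so D is nullable too.
Every non-terminal is now nullable.
Nullable = { 'D', 'F', 'Y' }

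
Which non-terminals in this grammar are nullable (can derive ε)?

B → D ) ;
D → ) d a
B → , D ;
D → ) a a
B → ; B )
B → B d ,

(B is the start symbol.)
A non-terminal is nullable if it can derive ε (the empty string): either it has an ε-production, or it has a production whose right-hand side consists entirely of nullable non-terminals.

There are no ε-productions, so no non-terminal can derive ε.
No non-terminals are nullable.

Answer: None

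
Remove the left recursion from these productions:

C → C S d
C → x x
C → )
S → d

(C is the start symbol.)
C is directly left-recursive. The standard transformation for
  A → A α₁ | ... | A α_m | β₁ | ... | β_n
is
  A  → β₁ A' | ... | β_n A'
  A' → α₁ A' | ... | α_m A' | ε

C → x x becomes C → x x C'
C → ) becomes C → ) C'
C → C S d becomes C' → S d C'
Add C' → ε

Productions for other non-terminals are unchanged:
  S → d

Resulting grammar:
C → x x C'
C → ) C'
C' → S d C'
C' → ε
S → d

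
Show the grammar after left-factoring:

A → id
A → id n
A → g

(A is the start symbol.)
A → id A'
A' → ε
A' → n
A → g

Left-factoring transforms A → αβ₁ | αβ₂ into A → αA' and A' → β₁ | β₂
(α is the longest common prefix among the alternatives). Repeat until
no nonterminal has two alternatives with a common prefix.

Round 1: A has alternatives sharing prefix 'id'. Introduce A': A → id A'
  Add: A' → ε
  Add: A' → n

No remaining common prefixes — done.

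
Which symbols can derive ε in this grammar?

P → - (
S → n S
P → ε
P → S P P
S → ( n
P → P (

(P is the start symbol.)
A non-terminal is nullable if it can derive ε (the empty string): either it has an ε-production, or it has a production whose right-hand side consists entirely of nullable non-terminals.

ε-productions: P → ε
So P is immediately nullable.
No further non-terminal can be added: every production for the remaining non-terminals contains a terminal or a non-nullable non-terminal.
Nullable = { 'P' }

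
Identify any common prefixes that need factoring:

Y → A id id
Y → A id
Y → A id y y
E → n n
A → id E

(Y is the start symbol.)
Yes, Y has productions with common prefix 'A id'

Left-factoring is needed when two productions for the same non-terminal
share a common prefix on the right-hand side.

Productions for Y:
  Y → A id id
  Y → A id
  Y → A id y y

Found common prefix 'A id' in productions for Y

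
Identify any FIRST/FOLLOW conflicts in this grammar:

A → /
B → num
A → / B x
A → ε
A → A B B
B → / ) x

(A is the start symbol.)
Yes. A → '/' with FOLLOW(A) on { '/' }; A → '/' B x with FOLLOW(A) on { '/' }; A → A B B with FOLLOW(A) on { '/', 'num' }

Nullable non-terminals: A.
FIRST sets used below: FIRST(A) = { '/', 'num', ε }, FIRST(B) = { '/', 'num' }

A: nullable alternative(s) A → ε; FOLLOW(A) = { $, '/', 'num' }
  A → /: FIRST \ {ε} = { '/' } — overlaps FOLLOW(A) on { '/' }: CONFLICT
  A → / B x: FIRST \ {ε} = { '/' } — overlaps FOLLOW(A) on { '/' }: CONFLICT
  A → ε: FIRST \ {ε} = { } — this is the only nullable alternative, skip
  A → A B B: FIRST \ {ε} = { '/', 'num' } — overlaps FOLLOW(A) on { '/', 'num' }: CONFLICT

B has no nullable alternative, so no FIRST/FOLLOW check is needed there.

So the grammar has 3 FIRST/FOLLOW conflicts (marked CONFLICT above).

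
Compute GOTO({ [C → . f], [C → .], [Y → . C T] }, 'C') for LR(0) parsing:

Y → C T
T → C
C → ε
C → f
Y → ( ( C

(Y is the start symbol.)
GOTO(I, 'C') = CLOSURE({ [A → αX.β] : [A → α.Xβ] ∈ I, X = 'C' })

Items with dot before 'C', with the dot advanced:
  [Y → . C T] → [Y → C . T]
Closure of the advanced items:
  [Y → C . T] has the dot before T: add [T → . C]
  [T → . C] has the dot before C: add [C → .], [C → . f]

GOTO = { [C → . f], [C → .], [T → . C], [Y → C . T] }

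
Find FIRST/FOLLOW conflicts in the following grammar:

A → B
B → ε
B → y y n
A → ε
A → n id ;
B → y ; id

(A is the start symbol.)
Nullable non-terminals: A, B.
FIRST sets used below: FIRST(B) = { 'y', ε }

A: nullable alternative(s) A → B, A → ε; FOLLOW(A) = { $ }
  A → B: FIRST \ {ε} = { 'y' } — disjoint from FOLLOW(A)
  A → ε: FIRST \ {ε} = { } — disjoint from FOLLOW(A)
  A → n id ;: FIRST \ {ε} = { 'n' } — disjoint from FOLLOW(A)

B: nullable alternative(s) B → ε; FOLLOW(B) = { $ }
  B → ε: FIRST \ {ε} = { } — this is the only nullable alternative, skip
  B → y y n: FIRST \ {ε} = { 'y' } — disjoint from FOLLOW(B)
  B → y ; id: FIRST \ {ε} = { 'y' } — disjoint from FOLLOW(B)

No FIRST/FOLLOW conflicts found.

Answer: No FIRST/FOLLOW conflicts.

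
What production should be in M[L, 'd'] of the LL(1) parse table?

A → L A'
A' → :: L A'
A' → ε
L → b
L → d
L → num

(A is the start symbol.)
L → d

To find M[L, 'd'], we find productions for L where 'd' is in the predict set (PREDICT(N → α) = (FIRST(α) \ {ε}) ∪ (FOLLOW(N) if α ⇒* ε)).

L → b: PREDICT = { 'b' }
L → d: PREDICT = { 'd' }
  'd' is in predict set, so this production goes in M[L, 'd']
L → num: PREDICT = { 'num' }

M[L, 'd'] = L → d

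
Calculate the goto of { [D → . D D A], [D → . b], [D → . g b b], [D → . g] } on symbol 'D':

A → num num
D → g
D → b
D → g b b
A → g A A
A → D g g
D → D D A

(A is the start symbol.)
GOTO(I, 'D') = CLOSURE({ [A → αX.β] : [A → α.Xβ] ∈ I, X = 'D' })

Items with dot before 'D', with the dot advanced:
  [D → . D D A] → [D → D . D A]
Closure of the advanced items:
  [D → D . D A] has the dot before D: add [D → . g], [D → . b], [D → . g b b], [D → . D D A]

GOTO = { [D → . D D A], [D → . b], [D → . g b b], [D → . g], [D → D . D A] }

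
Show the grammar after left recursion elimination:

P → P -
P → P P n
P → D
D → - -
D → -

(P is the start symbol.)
P is directly left-recursive. The standard transformation for
  A → A α₁ | ... | A α_m | β₁ | ... | β_n
is
  A  → β₁ A' | ... | β_n A'
  A' → α₁ A' | ... | α_m A' | ε

P → D becomes P → D P'
P → P - becomes P' → - P'
P → P P n becomes P' → P n P'
Add P' → ε

Productions for other non-terminals are unchanged:
  D → - -
  D → -

Resulting grammar:
P → D P'
P' → - P'
P' → P n P'
P' → ε
D → - -
D → -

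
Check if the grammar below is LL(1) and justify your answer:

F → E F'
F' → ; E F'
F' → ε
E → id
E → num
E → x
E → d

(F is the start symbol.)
Yes, the grammar is LL(1).

Relevant sets:
  FOLLOW(F') = { $ }

For F':
  PREDICT(F' → ';' E F') = { ';' }
  PREDICT(F' → ε) = { $ }
For E:
  PREDICT(E → id) = { 'id' }
  PREDICT(E → num) = { 'num' }
  PREDICT(E → x) = { 'x' }
  PREDICT(E → d) = { 'd' }
F has a single production, so nothing to check there.

All predict sets are disjoint. The grammar IS LL(1).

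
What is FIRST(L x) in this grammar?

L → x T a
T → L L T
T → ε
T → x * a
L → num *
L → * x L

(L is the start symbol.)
FIRST sets of the non-terminals involved (from the grammar, by fixed-point iteration):
  FIRST(L) = { '*', 'num', 'x' }

To compute FIRST(L x), process the symbols left to right:
Symbol L is a non-terminal. Add FIRST(L) \ {ε} = { '*', 'num', 'x' }
L is not nullable (ε ∉ FIRST(L)), so stop here.
FIRST(L x) = { '*', 'num', 'x' }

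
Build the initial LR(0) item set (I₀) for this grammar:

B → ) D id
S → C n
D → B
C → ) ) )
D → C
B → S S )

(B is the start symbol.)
{ [B → . ) D id], [B → . S S )], [B' → . B], [C → . ) ) )], [S → . C n] }

First, augment the grammar with B' → B
I₀ = CLOSURE({ [B' → . B] }):
  [B' → . B] has the dot before B: add [B → . ) D id], [B → . S S )]
  [B → . S S )] has the dot before S: add [S → . C n]
  [S → . C n] has the dot before C: add [C → . ) ) )]
No further items can be added.

I₀ = { [B → . ) D id], [B → . S S )], [B' → . B], [C → . ) ) )], [S → . C n] }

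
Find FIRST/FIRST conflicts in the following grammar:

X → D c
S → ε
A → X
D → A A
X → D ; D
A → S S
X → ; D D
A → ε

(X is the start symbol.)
Yes. X → D c / X → D ';' D on { ';', 'c' }; X → D c / X → ';' D D on { ';' }; X → D ';' D / X → ';' D D on { ';' }; A → S S / A → ε on { ε }

A FIRST/FIRST conflict occurs when two productions N → α and N → β for the same non-terminal have FIRST(α) ∩ FIRST(β) ≠ ∅ (with ε ∈ FIRST of a nullable right-hand side, so two nullable alternatives also conflict).

FIRST sets of the non-terminals at (or reachable through a nullable prefix from) the front of some alternative:
  FIRST(D) = { ';', 'c', ε }
  FIRST(X) = { ';', 'c' }
  FIRST(S) = { ε }

Productions for X:
  X → D c: FIRST = { ';', 'c' }
  X → D ; D: FIRST = { ';', 'c' }
  X → ; D D: FIRST = { ';' }
Productions for A:
  A → X: FIRST = { ';', 'c' }
  A → S S: FIRST = { ε }
  A → ε: FIRST = { ε }
S, D have only one production, so no FIRST/FIRST conflict is possible there.

Conflict for X: X → D c and X → D ; D
  Overlap: { ';', 'c' }
Conflict for X: X → D c and X → ; D D
  Overlap: { ';' }
Conflict for X: X → D ; D and X → ; D D
  Overlap: { ';' }
Conflict for A: A → S S and A → ε
  Overlap: { ε }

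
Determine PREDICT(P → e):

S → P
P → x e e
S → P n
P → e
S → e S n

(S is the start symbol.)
PREDICT(P → e) = (FIRST(RHS) \ {ε}) ∪ (FOLLOW(P) if ε ∈ FIRST(RHS), i.e. RHS ⇒* ε)
FIRST(e) = { 'e' }
ε ∉ FIRST(e), so FOLLOW(P) is not added.
PREDICT(P → e) = { 'e' }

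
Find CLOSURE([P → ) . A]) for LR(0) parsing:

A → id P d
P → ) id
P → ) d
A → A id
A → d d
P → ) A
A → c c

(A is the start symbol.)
{ [A → . A id], [A → . c c], [A → . d d], [A → . id P d], [P → ) . A] }

To compute CLOSURE, for each item [A → α.Bβ] where B is a non-terminal, add [B → .γ] for all productions B → γ; repeat for the newly added items until nothing changes.

Start with: [P → ) . A]
  [P → ) . A] has the dot before A: add [A → . id P d], [A → . A id], [A → . d d], [A → . c c]
No further items can be added.

CLOSURE = { [A → . A id], [A → . c c], [A → . d d], [A → . id P d], [P → ) . A] }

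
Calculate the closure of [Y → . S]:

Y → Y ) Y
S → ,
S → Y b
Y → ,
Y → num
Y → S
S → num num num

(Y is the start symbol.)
To compute CLOSURE, for each item [A → α.Bβ] where B is a non-terminal, add [B → .γ] for all productions B → γ; repeat for the newly added items until nothing changes.

Start with: [Y → . S]
  [Y → . S] has the dot before S: add [S → . ,], [S → . Y b], [S → . num num num]
  [S → . Y b] has the dot before Y: add [Y → . Y ) Y], [Y → . ,], [Y → . num]
No further items can be added.

CLOSURE = { [S → . ,], [S → . Y b], [S → . num num num], [Y → . ,], [Y → . S], [Y → . Y ) Y], [Y → . num] }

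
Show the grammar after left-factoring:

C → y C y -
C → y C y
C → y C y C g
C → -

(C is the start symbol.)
Left-factoring transforms A → αβ₁ | αβ₂ into A → αA' and A' → β₁ | β₂
(α is the longest common prefix among the alternatives). Repeat until
no nonterminal has two alternatives with a common prefix.

Round 1: C has alternatives sharing prefix 'y C y'. Introduce C': C → y C y C'
  Add: C' → -
  Add: C' → ε
  Add: C' → C g

No remaining common prefixes — done.

Resulting grammar:
C → y C y C'
C' → -
C' → ε
C' → C g
C → -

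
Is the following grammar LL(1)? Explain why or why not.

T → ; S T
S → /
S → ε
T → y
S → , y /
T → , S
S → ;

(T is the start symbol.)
No. Predict set conflict for S: { ',' }

Relevant sets:
  FOLLOW(S) = { $, ',', ';', 'y' }

For T:
  PREDICT(T → ';' S T) = { ';' }
  PREDICT(T → y) = { 'y' }
  PREDICT(T → ',' S) = { ',' }
For S:
  PREDICT(S → '/') = { '/' }
  PREDICT(S → ε) = { $, ',', ';', 'y' }
  PREDICT(S → ',' y '/') = { ',' }
  PREDICT(S → ';') = { ';' }

Conflict found: Predict set conflict for S: { ',' }
The grammar is NOT LL(1).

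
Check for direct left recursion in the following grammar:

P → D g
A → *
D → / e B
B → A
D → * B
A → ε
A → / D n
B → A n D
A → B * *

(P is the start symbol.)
No direct left recursion

Direct left recursion occurs when N → N α for some non-terminal N (the right-hand side begins with the left-hand side itself).

P → D g: starts with D
A → *: starts with '*'
D → / e B: starts with '/'
B → A: starts with A
D → * B: starts with '*'
A → ε: starts with ε
A → / D n: starts with '/'
B → A n D: starts with A
A → B * *: starts with B

No direct left recursion found.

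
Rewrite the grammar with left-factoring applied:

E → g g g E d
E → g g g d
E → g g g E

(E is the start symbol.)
Left-factoring transforms A → αβ₁ | αβ₂ into A → αA' and A' → β₁ | β₂
(α is the longest common prefix among the alternatives). Repeat until
no nonterminal has two alternatives with a common prefix.

Round 1: E has alternatives sharing prefix 'g g g'. Introduce E': E → g g g E'
  Add: E' → E d
  Add: E' → d
  Add: E' → E

Round 2: E' has alternatives sharing prefix 'E'. Introduce E'': E' → E E''
  Add: E'' → d
  Add: E'' → ε

No remaining common prefixes — done.

Resulting grammar:
E → g g g E'
E' → E E''
E'' → d
E'' → ε
E' → d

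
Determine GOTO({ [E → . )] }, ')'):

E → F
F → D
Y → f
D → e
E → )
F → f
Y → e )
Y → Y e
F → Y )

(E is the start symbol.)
GOTO(I, ')') = CLOSURE({ [A → αX.β] : [A → α.Xβ] ∈ I, X = ')' })

Items with dot before ')', with the dot advanced:
  [E → . )] → [E → ) .]
Closure adds nothing (no advanced item has the dot before a non-terminal).

GOTO = { [E → ) .] }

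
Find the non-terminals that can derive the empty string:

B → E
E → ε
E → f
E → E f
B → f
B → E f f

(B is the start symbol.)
ε-productions: E → ε
So E is immediately nullable.
B → E: every symbol on the right is nullable, so B is nullable too.
Every non-terminal is now nullable.
Nullable = { 'B', 'E' }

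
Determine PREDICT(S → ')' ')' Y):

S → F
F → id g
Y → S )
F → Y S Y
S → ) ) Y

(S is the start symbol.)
PREDICT(S → ')' ')' Y) = (FIRST(RHS) \ {ε}) ∪ (FOLLOW(S) if ε ∈ FIRST(RHS), i.e. RHS ⇒* ε)
FIRST(')' ')' Y) = { ')' }
ε ∉ FIRST(')' ')' Y), so FOLLOW(S) is not added.
PREDICT(S → ')' ')' Y) = { ')' }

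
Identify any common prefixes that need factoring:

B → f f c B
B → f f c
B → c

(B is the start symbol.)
Left-factoring is needed when two productions for the same non-terminal
share a common prefix on the right-hand side.

Productions for B:
  B → f f c B
  B → f f c
  B → c

Found common prefix 'f f c' in productions for B

Answer: Yes, B has productions with common prefix 'f f c'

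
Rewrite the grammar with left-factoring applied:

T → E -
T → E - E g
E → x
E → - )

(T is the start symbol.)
T → E - T'
T' → ε
T' → E g
E → x
E → - )

Left-factoring transforms A → αβ₁ | αβ₂ into A → αA' and A' → β₁ | β₂
(α is the longest common prefix among the alternatives). Repeat until
no nonterminal has two alternatives with a common prefix.

Round 1: T has alternatives sharing prefix 'E -'. Introduce T': T → E - T'
  Add: T' → ε
  Add: T' → E g

No remaining common prefixes — done.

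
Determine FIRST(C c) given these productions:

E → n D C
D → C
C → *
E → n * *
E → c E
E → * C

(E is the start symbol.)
{ '*' }

FIRST sets of the non-terminals involved (from the grammar, by fixed-point iteration):
  FIRST(C) = { '*' }

To compute FIRST(C c), process the symbols left to right:
Symbol C is a non-terminal. Add FIRST(C) \ {ε} = { '*' }
C is not nullable (ε ∉ FIRST(C)), so stop here.
FIRST(C c) = { '*' }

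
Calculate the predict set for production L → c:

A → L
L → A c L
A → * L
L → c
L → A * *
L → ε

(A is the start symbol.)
{ 'c' }

PREDICT(L → c) = (FIRST(RHS) \ {ε}) ∪ (FOLLOW(L) if ε ∈ FIRST(RHS), i.e. RHS ⇒* ε)
FIRST(c) = { 'c' }
ε ∉ FIRST(c), so FOLLOW(L) is not added.
PREDICT(L → c) = { 'c' }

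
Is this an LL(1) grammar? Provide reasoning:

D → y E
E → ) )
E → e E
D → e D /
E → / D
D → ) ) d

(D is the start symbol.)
A grammar is LL(1) if for each non-terminal N with multiple productions, the predict sets of those productions are pairwise disjoint, where PREDICT(N → α) = (FIRST(α) \ {ε}) ∪ (FOLLOW(N) if α ⇒* ε).

For D:
  PREDICT(D → y E) = { 'y' }
  PREDICT(D → e D '/') = { 'e' }
  PREDICT(D → ')' ')' d) = { ')' }
For E:
  PREDICT(E → ')' ')') = { ')' }
  PREDICT(E → e E) = { 'e' }
  PREDICT(E → '/' D) = { '/' }

All predict sets are disjoint. The grammar IS LL(1).

Answer: Yes, the grammar is LL(1).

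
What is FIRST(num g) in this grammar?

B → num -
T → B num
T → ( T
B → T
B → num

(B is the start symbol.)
To compute FIRST(num g), process the symbols left to right:
Symbol num is a terminal. Add 'num' and stop.
FIRST(num g) = { 'num' }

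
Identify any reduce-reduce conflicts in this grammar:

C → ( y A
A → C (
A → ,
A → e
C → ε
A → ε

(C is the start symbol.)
Yes — I3: [A → .] vs [C → .]

A reduce-reduce conflict occurs when an LR(0) state has two complete items [A → α .] and [B → β .] — both call for a reduction, and with no lookahead the parser cannot choose between them.

Augment with C' → C and build the canonical LR(0) collection (I0 = CLOSURE({[C' → . C]}), then GOTO on every symbol after a dot until no new states appear). It has 9 states:
  I0: { [C → . ( y A], [C → .], [C' → . C] }  — shift, reduce
  I1: { [C → ( . y A] }  — shift
  I2: { [C' → C .] }  — accept
  I3: { [A → . ,], [A → . C (], [A → . e], [A → .], [C → ( y . A], [C → . ( y A], [C → .] }  — shift, 2 reduces
  I4: { [A → , .] }  — reduce
  I5: { [C → ( y A .] }  — reduce
  I6: { [A → C . (] }  — shift
  I7: { [A → e .] }  — reduce
  I8: { [A → C ( .] }  — reduce

I3 contains complete items [A → .], [C → .] — reduce-reduce conflict.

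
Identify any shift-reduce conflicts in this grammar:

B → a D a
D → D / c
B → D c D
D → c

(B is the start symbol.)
Yes — I10: [B → D c D .] vs [D → D . / c]

A shift-reduce conflict occurs when an LR(0) state has both:
  - a complete (reduce) item [A → α .] (dot at the end), and
  - a shift item [B → β . c γ] (dot before a terminal).

Augment with B' → B and build the canonical LR(0) collection (I0 = CLOSURE({[B' → . B]}), then GOTO on every symbol after a dot until no new states appear). It has 11 states:
  I0: { [B → . D c D], [B → . a D a], [B' → . B], [D → . D / c], [D → . c] }  — shift
  I1: { [B' → B .] }  — accept
  I2: { [B → D . c D], [D → D . / c] }  — shift
  I3: { [B → a . D a], [D → . D / c], [D → . c] }  — shift
  I4: { [D → c .] }  — reduce
  I5: { [B → a D . a], [D → D . / c] }  — shift
  I6: { [D → D / . c] }  — shift
  I7: { [B → a D a .] }  — reduce
  I8: { [D → D / c .] }  — reduce
  I9: { [B → D c . D], [D → . D / c], [D → . c] }  — shift
  I10: { [B → D c D .], [D → D . / c] }  — shift, reduce

I10 contains reduce item [B → D c D .] and shift item [D → D . / c] — shift-reduce conflict.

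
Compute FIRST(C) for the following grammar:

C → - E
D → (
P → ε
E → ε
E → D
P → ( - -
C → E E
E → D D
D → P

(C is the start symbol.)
To compute FIRST(C), examine every production with C on the left-hand side, reading each right-hand side left to right until a non-nullable symbol is reached.

FIRST sets of the other non-terminals involved (by the same procedure, iterated to a fixed point):
  FIRST(E) = { '(', ε }

From C → - E:
  - '-' is a terminal: add '-' and stop
From C → E E:
  - E is a non-terminal: add FIRST(E) \ {ε} = { '(' }
    E is nullable, so continue to the next symbol
  - E is a non-terminal: add FIRST(E) \ {ε} = { '(' }
    E is nullable and nothing follows, so the whole right-hand side can vanish: ε ∈ FIRST(C)

Collecting: FIRST(C) = { '(', '-', ε }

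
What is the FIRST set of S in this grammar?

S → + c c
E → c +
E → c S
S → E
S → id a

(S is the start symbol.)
{ '+', 'c', 'id' }

FIRST sets of the other non-terminals involved (by the same procedure, iterated to a fixed point):
  FIRST(E) = { 'c' }

From S → + c c:
  - '+' is a terminal: add '+' and stop
From S → E:
  - E is a non-terminal: add FIRST(E) \ {ε} = { 'c' }
    E is not nullable, so stop
From S → id a:
  - id is a terminal: add 'id' and stop

Collecting: FIRST(S) = { '+', 'c', 'id' }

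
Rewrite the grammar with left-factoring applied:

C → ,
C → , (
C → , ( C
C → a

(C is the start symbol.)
Left-factoring transforms A → αβ₁ | αβ₂ into A → αA' and A' → β₁ | β₂
(α is the longest common prefix among the alternatives). Repeat until
no nonterminal has two alternatives with a common prefix.

Round 1: C has alternatives sharing prefix ','. Introduce C': C → , C'
  Add: C' → ε
  Add: C' → (
  Add: C' → ( C

Round 2: C' has alternatives sharing prefix '('. Introduce C'': C' → ( C''
  Add: C'' → ε
  Add: C'' → C

No remaining common prefixes — done.

Resulting grammar:
C → , C'
C' → ε
C' → ( C''
C'' → ε
C'' → C
C → a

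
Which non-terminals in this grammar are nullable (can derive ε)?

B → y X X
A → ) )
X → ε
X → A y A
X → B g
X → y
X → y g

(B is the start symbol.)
{ 'X' }

ε-productions: X → ε
So X is immediately nullable.
No further non-terminal can be added: every production for the remaining non-terminals contains a terminal or a non-nullable non-terminal.
Nullable = { 'X' }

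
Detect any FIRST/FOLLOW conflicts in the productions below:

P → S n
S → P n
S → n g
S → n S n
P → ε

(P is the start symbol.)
Nullable non-terminals: P.
FIRST sets used below: FIRST(S) = { 'n' }

P: nullable alternative(s) P → ε; FOLLOW(P) = { $, 'n' }
  P → S n: FIRST \ {ε} = { 'n' } — overlaps FOLLOW(P) on { 'n' }: CONFLICT
  P → ε: FIRST \ {ε} = { } — this is the only nullable alternative, skip

S has no nullable alternative, so no FIRST/FOLLOW check is needed there.

So the grammar has 1 FIRST/FOLLOW conflict (marked CONFLICT above).

Answer: Yes. P → S n with FOLLOW(P) on { 'n' }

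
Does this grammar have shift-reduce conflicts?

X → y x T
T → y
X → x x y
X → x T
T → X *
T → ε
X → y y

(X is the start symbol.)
Yes — I2: [T → .] vs [T → . y]; I4: [T → .] vs [T → . y]; I8: [T → y .] vs [X → y . x T]; I11: [T → .] vs [T → . y]; I12: [T → y .] vs [X → y . x T]

A shift-reduce conflict occurs when an LR(0) state has both:
  - a complete (reduce) item [A → α .] (dot at the end), and
  - a shift item [B → β . c γ] (dot before a terminal).

Augment with X' → X and build the canonical LR(0) collection (I0 = CLOSURE({[X' → . X]}), then GOTO on every symbol after a dot until no new states appear). It has 13 states:
  I0: { [X → . x T], [X → . x x y], [X → . y x T], [X → . y y], [X' → . X] }  — shift
  I1: { [X' → X .] }  — accept
  I2: { [T → . X *], [T → . y], [T → .], [X → . x T], [X → . x x y], [X → . y x T], [X → . y y], [X → x . T], [X → x . x y] }  — shift, reduce
  I3: { [X → y . x T], [X → y . y] }  — shift
  I4: { [T → . X *], [T → . y], [T → .], [X → . x T], [X → . x x y], [X → . y x T], [X → . y y], [X → y x . T] }  — shift, reduce
  I5: { [X → y y .] }  — reduce
  I6: { [X → y x T .] }  — reduce
  I7: { [T → X . *] }  — shift
  I8: { [T → y .], [X → y . x T], [X → y . y] }  — shift, reduce
  I9: { [T → X * .] }  — reduce
  I10: { [X → x T .] }  — reduce
  I11: { [T → . X *], [T → . y], [T → .], [X → . x T], [X → . x x y], [X → . y x T], [X → . y y], [X → x . T], [X → x . x y], [X → x x . y] }  — shift, reduce
  I12: { [T → y .], [X → x x y .], [X → y . x T], [X → y . y] }  — shift, 2 reduces

I2 contains reduce item [T → .] and shift items [T → . y], [X → . x T], [X → . x x y], [X → x . x y], [X → . y x T], [X → . y y] — shift-reduce conflict.
I4 contains reduce item [T → .] and shift items [T → . y], [X → . x T], [X → . x x y], [X → . y x T], [X → . y y] — shift-reduce conflict.
I8 contains reduce item [T → y .] and shift items [X → y . x T], [X → y . y] — shift-reduce conflict.
I11 contains reduce item [T → .] and shift items [T → . y], [X → . x T], [X → . x x y], [X → x . x y], [X → x x . y], [X → . y x T], [X → . y y] — shift-reduce conflict.
I12 contains reduce items [T → y .], [X → x x y .] and shift items [X → y . x T], [X → y . y] — shift-reduce conflict.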